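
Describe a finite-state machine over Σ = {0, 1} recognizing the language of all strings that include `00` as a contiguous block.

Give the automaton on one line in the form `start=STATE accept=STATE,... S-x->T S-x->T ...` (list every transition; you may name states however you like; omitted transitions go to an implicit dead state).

Track how much of `00` has been matched so far: state S0 is no progress, S2 is the absorbing accept state reached once `00` has occurred. Intermediate states record partial matches; on a mismatch, fall back to the longest reusable overlap.
A 3-state machine:
        0   1  
>  S0   S1  S0 
   S1   S2  S0 
 * S2   S2  S2 
(> = start, * = accepting)

start=S0 accept=S2 S0-0->S1 S0-1->S0 S1-0->S2 S1-1->S0 S2-0->S2 S2-1->S2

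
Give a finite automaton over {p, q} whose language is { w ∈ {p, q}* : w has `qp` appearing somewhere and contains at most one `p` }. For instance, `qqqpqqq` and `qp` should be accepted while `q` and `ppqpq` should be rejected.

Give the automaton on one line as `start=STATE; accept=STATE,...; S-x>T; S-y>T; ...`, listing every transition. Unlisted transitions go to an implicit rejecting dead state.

start=s0; accept=s3; s0-p>s1; s0-q>s2; s1-p>s1; s1-q>s1; s2-p>s3; s2-q>s2; s3-p>s1; s3-q>s3

Handle the two conditions separately and then intersect. The first has 3 states tracking whether and how much of `qp` has been seen; the second has 3 states tracking the count of `p`s, saturating at 2. A product state is a pair (one from each), accepting exactly when both do. After merging equivalent states the machine shrinks.
With 4 states:
        p   q  
>  s0   s1  s2 
   s1   s1  s1 
   s2   s3  s2 
 * s3   s1  s3 
(> = start, * = accepting)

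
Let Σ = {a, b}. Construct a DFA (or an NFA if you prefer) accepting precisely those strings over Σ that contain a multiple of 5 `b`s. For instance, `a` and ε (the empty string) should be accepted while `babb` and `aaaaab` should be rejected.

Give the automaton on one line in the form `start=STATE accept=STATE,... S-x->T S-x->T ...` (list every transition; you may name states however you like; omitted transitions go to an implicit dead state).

start=q0 accept=q0 q0-a->q0 q0-b->q1 q1-a->q1 q1-b->q2 q2-a->q2 q2-b->q3 q3-a->q3 q3-b->q4 q4-a->q4 q4-b->q0

Keep the running count of `b`s modulo 5: each `b` advances along the cycle q0 → q1 → q2 → q3 → q4 → q0 while other symbols loop. Accept at q0.
With 5 states:
        a   b  
>* q0   q0  q1 
   q1   q1  q2 
   q2   q2  q3 
   q3   q3  q4 
   q4   q4  q0 
(> = start, * = accepting)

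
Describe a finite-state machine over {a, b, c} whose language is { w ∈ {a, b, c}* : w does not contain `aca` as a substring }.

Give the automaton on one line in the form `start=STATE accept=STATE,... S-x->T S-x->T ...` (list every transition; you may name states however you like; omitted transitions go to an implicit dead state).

This is the complement of 'contains `aca`'. Use the same substring-matching states — q0 through q3 holding how much of `aca` has just been matched — but flip the accepting set: everything except the trap q3 accepts.
With 4 states:
        a   b   c  
>* q0   q1  q0  q0 
 * q1   q1  q0  q2 
 * q2   q3  q0  q0 
   q3   q3  q3  q3 
(> = start, * = accepting)

start=q0 accept=q0,q1,q2 q0-a->q1 q0-b->q0 q0-c->q0 q1-a->q1 q1-b->q0 q1-c->q2 q2-a->q3 q2-b->q0 q2-c->q0 q3-a->q3 q3-b->q3 q3-c->q3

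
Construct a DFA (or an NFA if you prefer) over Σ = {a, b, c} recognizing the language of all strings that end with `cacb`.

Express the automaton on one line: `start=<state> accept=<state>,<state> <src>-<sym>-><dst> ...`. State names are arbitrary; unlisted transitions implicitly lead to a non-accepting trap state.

Let each state record the length of the longest suffix of the input read so far that is also a prefix of `cacb`. s1 means the last symbol is `c`; s2 means the last 2 symbols are `ca`; s3 means the last 3 symbols are `cac`; s4 means the last 4 symbols are `cacb`. Accept only at s4, where the string currently ends in `cacb`.
A 5-state machine:
        a   b   c  
>  s0   s0  s0  s1 
   s1   s2  s0  s1 
   s2   s0  s0  s3 
   s3   s2  s4  s1 
 * s4   s0  s0  s1 
(> = start, * = accepting)

start=s0 accept=s4 s0-a->s0 s0-b->s0 s0-c->s1 s1-a->s2 s1-b->s0 s1-c->s1 s2-a->s0 s2-b->s0 s2-c->s3 s3-a->s2 s3-b->s4 s3-c->s1 s4-a->s0 s4-b->s0 s4-c->s1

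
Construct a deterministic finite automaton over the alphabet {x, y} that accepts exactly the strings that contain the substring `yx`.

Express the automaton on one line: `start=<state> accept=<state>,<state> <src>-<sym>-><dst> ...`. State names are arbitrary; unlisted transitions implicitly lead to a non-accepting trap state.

States q0..q1 record the length of the longest prefix of `yx` that matches the current input suffix. Reaching q2 means `yx` has been seen, and we stay there forever. Accept from q2.
With 3 states:
        x   y  
>  q0   q0  q1 
   q1   q2  q1 
 * q2   q2  q2 
(> = start, * = accepting)

start=q0 accept=q2 q0-x->q0 q0-y->q1 q1-x->q2 q1-y->q1 q2-x->q2 q2-y->q2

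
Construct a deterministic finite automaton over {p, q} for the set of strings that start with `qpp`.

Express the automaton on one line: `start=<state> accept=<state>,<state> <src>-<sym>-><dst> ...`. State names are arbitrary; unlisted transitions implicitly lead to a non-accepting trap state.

Check the first 3 symbols one by one: A through C record how many have matched `qpp` so far; any wrong symbol goes to the dead state E. After all 3 match we enter the accepting sink D.
With 5 states:
       p  q 
>  A   E  B 
   B   C  E 
   C   D  E 
 * D   D  D 
   E   E  E 
(> = start, * = accepting)

start=A accept=D A-p->E A-q->B B-p->C B-q->E C-p->D C-q->E D-p->D D-q->D E-p->E E-q->E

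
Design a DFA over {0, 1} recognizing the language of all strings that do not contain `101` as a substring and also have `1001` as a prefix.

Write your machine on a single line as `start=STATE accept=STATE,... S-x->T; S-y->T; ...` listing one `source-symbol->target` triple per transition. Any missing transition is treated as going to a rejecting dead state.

start=S0; accept=S5,S6,S7; S0-0->S1; S0-1->S2; S1-0->S1; S1-1->S1; S2-0->S3; S2-1->S1; S3-0->S4; S3-1->S1; S4-0->S1; S4-1->S5; S5-0->S6; S5-1->S5; S6-0->S7; S6-1->S1; S7-0->S7; S7-1->S5

Run two small machines in parallel and take their product. The first has 4 states tracking partial matches of the forbidden pattern `101`; the second has 6 states tracking whether the input so far still matches the prefix `1001`. A product state is a pair (one from each), accepting exactly when both do. After merging equivalent states the machine shrinks.
8 states suffice.
        0   1  
>  S0   S1  S2 
   S1   S1  S1 
   S2   S3  S1 
   S3   S4  S1 
   S4   S1  S5 
 * S5   S6  S5 
 * S6   S7  S1 
 * S7   S7  S5 
(> = start, * = accepting)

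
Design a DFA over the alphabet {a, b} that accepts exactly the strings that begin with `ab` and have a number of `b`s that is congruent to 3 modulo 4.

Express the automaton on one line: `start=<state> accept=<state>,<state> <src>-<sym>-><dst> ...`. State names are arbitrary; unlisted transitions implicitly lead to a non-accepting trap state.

Run two small machines in parallel and take their product. One (4 states) tracks whether the input so far still matches the prefix `ab`; the other (4 states) tracks the count of `b`s modulo 4. Each combined state is a pair, one component from each; accept when both components accept. After merging equivalent states the machine shrinks.
A 7-state machine:
        a   b  
>  S0   S1  S2 
   S1   S2  S3 
   S2   S2  S2 
   S3   S3  S4 
   S4   S4  S5 
 * S5   S5  S6 
   S6   S6  S3 
(> = start, * = accepting)

start=S0 accept=S5 S0-a->S1 S0-b->S2 S1-a->S2 S1-b->S3 S2-a->S2 S2-b->S2 S3-a->S3 S3-b->S4 S4-a->S4 S4-b->S5 S5-a->S5 S5-b->S6 S6-a->S6 S6-b->S3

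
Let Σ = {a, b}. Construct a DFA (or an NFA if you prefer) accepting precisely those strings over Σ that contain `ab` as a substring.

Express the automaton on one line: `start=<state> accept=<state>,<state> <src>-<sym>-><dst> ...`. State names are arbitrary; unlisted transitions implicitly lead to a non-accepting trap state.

States s0..s1 record the length of the longest prefix of `ab` that matches the current input suffix. Reaching s2 means `ab` has been seen, and we stay there forever. Accept from s2.
        a   b  
>  s0   s1  s0 
   s1   s1  s2 
 * s2   s2  s2 
(> = start, * = accepting)

start=s0 accept=s2 s0-a->s1 s0-b->s0 s1-a->s1 s1-b->s2 s2-a->s2 s2-b->s2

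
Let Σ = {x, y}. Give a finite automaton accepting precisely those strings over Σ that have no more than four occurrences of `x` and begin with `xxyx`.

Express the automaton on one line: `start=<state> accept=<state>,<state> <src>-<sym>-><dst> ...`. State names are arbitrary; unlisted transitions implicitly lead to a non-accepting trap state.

Handle the two conditions separately and then intersect. One (6 states) tracks the count of `x`s, saturating at 5; the other (6 states) tracks whether the input so far still matches the prefix `xxyx`. Each combined state is a pair, one component from each; accept when both components accept.
With 13 states:
          x    y  
>  q0     q1   q2 
   q1     q3   q4 
   q2     q4   q2 
   q3     q5   q6 
   q4     q7   q4 
   q5     q8   q5 
   q6     q9   q7 
   q7     q5   q7 
   q8    q10   q8 
 * q9    q11   q9 
   q10   q10  q10 
 * q11   q12  q11 
   q12   q12  q12 
(> = start, * = accepting)

start=q0 accept=q9,q11 q0-x->q1 q0-y->q2 q1-x->q3 q1-y->q4 q2-x->q4 q2-y->q2 q3-x->q5 q3-y->q6 q4-x->q7 q4-y->q4 q5-x->q8 q5-y->q5 q6-x->q9 q6-y->q7 q7-x->q5 q7-y->q7 q8-x->q10 q8-y->q8 q9-x->q11 q9-y->q9 q10-x->q10 q10-y->q10 q11-x->q12 q11-y->q11 q12-x->q12 q12-y->q12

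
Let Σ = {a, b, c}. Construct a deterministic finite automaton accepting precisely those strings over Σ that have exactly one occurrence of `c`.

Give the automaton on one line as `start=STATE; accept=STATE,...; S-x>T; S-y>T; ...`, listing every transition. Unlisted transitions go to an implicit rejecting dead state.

start=q0; accept=q1; q0-a>q0; q0-b>q0; q0-c>q1; q1-a>q1; q1-b>q1; q1-c>q2; q2-a>q2; q2-b>q2; q2-c>q2

Only the number of `c`s matters, and only up to 2. Make a chain q0 → q1 → q2 advanced by each `c` (with q2 absorbing); every other symbol self-loops. The accepting set is {q1}.
A 3-state machine:
        a   b   c  
>  q0   q0  q0  q1 
 * q1   q1  q1  q2 
   q2   q2  q2  q2 
(> = start, * = accepting)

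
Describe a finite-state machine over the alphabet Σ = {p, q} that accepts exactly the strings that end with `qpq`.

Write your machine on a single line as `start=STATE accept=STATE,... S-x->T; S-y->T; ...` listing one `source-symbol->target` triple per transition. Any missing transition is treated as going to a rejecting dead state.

Let each state record the length of the longest suffix of the input read so far that is also a prefix of `qpq`. s1 means the last symbol is `q`; s2 means the last 2 symbols are `qp`; s3 means the last 3 symbols are `qpq`. Accept only at s3, where the string currently ends in `qpq`.
With 4 states:
        p   q  
>  s0   s0  s1 
   s1   s2  s1 
   s2   s0  s3 
 * s3   s2  s1 
(> = start, * = accepting)

start=s0; accept=s3; s0-p->s0; s0-q->s1; s1-p->s2; s1-q->s1; s2-p->s0; s2-q->s3; s3-p->s2; s3-q->s1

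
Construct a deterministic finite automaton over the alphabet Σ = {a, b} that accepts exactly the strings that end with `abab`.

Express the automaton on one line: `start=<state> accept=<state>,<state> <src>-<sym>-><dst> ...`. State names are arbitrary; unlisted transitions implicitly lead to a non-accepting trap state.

Let each state record the length of the longest suffix of the input read so far that is also a prefix of `abab`. S1 means the last symbol is `a`; S2 means the last 2 symbols are `ab`; S3 means the last 3 symbols are `aba`; S4 means the last 4 symbols are `abab`. Accept only at S4, where the string currently ends in `abab`.
5 states suffice.
        a   b  
>  S0   S1  S0 
   S1   S1  S2 
   S2   S3  S0 
   S3   S1  S4 
 * S4   S3  S0 
(> = start, * = accepting)

start=S0 accept=S4 S0-a->S1 S0-b->S0 S1-a->S1 S1-b->S2 S2-a->S3 S2-b->S0 S3-a->S1 S3-b->S4 S4-a->S3 S4-b->S0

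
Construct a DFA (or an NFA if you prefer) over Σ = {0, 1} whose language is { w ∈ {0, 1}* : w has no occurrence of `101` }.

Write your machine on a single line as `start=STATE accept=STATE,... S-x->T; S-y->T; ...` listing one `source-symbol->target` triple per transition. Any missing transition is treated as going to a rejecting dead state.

This is the complement of 'contains `101`'. Use the same substring-matching states — S0 through S3 holding how much of `101` has just been matched — but flip the accepting set: everything except the trap S3 accepts.
A 4-state machine:
        0   1  
>* S0   S0  S1 
 * S1   S2  S1 
 * S2   S0  S3 
   S3   S3  S3 
(> = start, * = accepting)

start=S0; accept=S0,S1,S2; S0-0->S0; S0-1->S1; S1-0->S2; S1-1->S1; S2-0->S0; S2-1->S3; S3-0->S3; S3-1->S3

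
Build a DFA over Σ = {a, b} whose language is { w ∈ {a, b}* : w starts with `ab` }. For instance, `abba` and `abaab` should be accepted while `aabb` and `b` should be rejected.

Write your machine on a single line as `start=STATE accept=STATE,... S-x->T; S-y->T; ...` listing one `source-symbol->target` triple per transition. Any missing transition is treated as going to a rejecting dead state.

start=q0; accept=q2; q0-a->q1; q0-b->q3; q1-a->q3; q1-b->q2; q2-a->q2; q2-b->q2; q3-a->q3; q3-b->q3

Check the first 2 symbols one by one: q0 through q1 record how many have matched `ab` so far; any wrong symbol goes to the dead state q3. After all 2 match we enter the accepting sink q2.
4 states suffice.
        a   b  
>  q0   q1  q3 
   q1   q3  q2 
 * q2   q2  q2 
   q3   q3  q3 
(> = start, * = accepting)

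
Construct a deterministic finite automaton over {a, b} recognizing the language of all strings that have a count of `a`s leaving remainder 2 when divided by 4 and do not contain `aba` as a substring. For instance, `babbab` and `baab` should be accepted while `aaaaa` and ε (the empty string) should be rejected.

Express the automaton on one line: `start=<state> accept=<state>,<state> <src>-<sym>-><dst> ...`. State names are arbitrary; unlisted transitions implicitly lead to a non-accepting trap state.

start=s0 accept=s2,s5,s10 s0-a->s1 s0-b->s0 s1-a->s2 s1-b->s3 s2-a->s4 s2-b->s5 s3-a->s6 s3-b->s7 s4-a->s8 s4-b->s9 s5-a->s6 s5-b->s10 s6-a->s6 s6-b->s6 s7-a->s2 s7-b->s7 s8-a->s1 s8-b->s11 s9-a->s6 s9-b->s12 s10-a->s4 s10-b->s10 s11-a->s6 s11-b->s0 s12-a->s8 s12-b->s12

Build one automaton per condition and run them in lockstep. One (4 states) tracks the count of `a`s modulo 4; the other (4 states) tracks partial matches of the forbidden pattern `aba`. Each combined state is a pair, one component from each; accept when both components accept. Minimizing collapses redundant product states.
A 13-state machine:
          a    b  
>  s0     s1   s0 
   s1     s2   s3 
 * s2     s4   s5 
   s3     s6   s7 
   s4     s8   s9 
 * s5     s6  s10 
   s6     s6   s6 
   s7     s2   s7 
   s8     s1  s11 
   s9     s6  s12 
 * s10    s4  s10 
   s11    s6   s0 
   s12    s8  s12 
(> = start, * = accepting)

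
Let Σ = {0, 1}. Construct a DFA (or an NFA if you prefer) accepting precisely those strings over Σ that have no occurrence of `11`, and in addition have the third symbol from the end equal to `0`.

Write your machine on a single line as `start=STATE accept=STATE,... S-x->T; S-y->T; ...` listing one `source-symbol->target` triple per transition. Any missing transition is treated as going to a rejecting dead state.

start=q0; accept=q7,q8,q9; q0-0->q1; q0-1->q2; q1-0->q3; q1-1->q4; q2-0->q5; q2-1->q6; q3-0->q7; q3-1->q8; q4-0->q9; q4-1->q10; q5-0->q11; q5-1->q12; q6-0->q13; q6-1->q14; q7-0->q7; q7-1->q8; q8-0->q9; q8-1->q10; q9-0->q11; q9-1->q12; q10-0->q13; q10-1->q14; q11-0->q7; q11-1->q8; q12-0->q9; q12-1->q10; q13-0->q15; q13-1->q16; q14-0->q13; q14-1->q14; q15-0->q17; q15-1->q18; q16-0->q19; q16-1->q10; q17-0->q17; q17-1->q18; q18-0->q19; q18-1->q10; q19-0->q15; q19-1->q16

Run two small machines in parallel and take their product. The first has 3 states tracking partial matches of the forbidden pattern `11`; the second has 15 states tracking the last 3 symbols read. A product state is a pair (one from each), accepting exactly when both do.
With 20 states:
          0    1  
>  q0     q1   q2 
   q1     q3   q4 
   q2     q5   q6 
   q3     q7   q8 
   q4     q9  q10 
   q5    q11  q12 
   q6    q13  q14 
 * q7     q7   q8 
 * q8     q9  q10 
 * q9    q11  q12 
   q10   q13  q14 
   q11    q7   q8 
   q12    q9  q10 
   q13   q15  q16 
   q14   q13  q14 
   q15   q17  q18 
   q16   q19  q10 
   q17   q17  q18 
   q18   q19  q10 
   q19   q15  q16 
(> = start, * = accepting)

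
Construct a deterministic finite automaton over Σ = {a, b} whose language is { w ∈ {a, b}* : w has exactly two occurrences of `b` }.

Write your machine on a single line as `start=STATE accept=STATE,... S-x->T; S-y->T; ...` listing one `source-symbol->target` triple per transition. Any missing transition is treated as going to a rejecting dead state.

Only the number of `b`s matters, and only up to 3. Make a chain s0 → s1 → s2 → s3 advanced by each `b` (with s3 absorbing); every other symbol self-loops. The accepting set is {s2}.
A 4-state machine:
        a   b  
>  s0   s0  s1 
   s1   s1  s2 
 * s2   s2  s3 
   s3   s3  s3 
(> = start, * = accepting)

start=s0; accept=s2; s0-a->s0; s0-b->s1; s1-a->s1; s1-b->s2; s2-a->s2; s2-b->s3; s3-a->s3; s3-b->s3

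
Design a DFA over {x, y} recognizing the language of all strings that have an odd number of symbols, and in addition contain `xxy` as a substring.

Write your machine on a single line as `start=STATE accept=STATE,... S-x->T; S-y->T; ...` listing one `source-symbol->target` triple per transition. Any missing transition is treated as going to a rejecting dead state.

start=q0; accept=q6; q0-x->q1; q0-y->q2; q1-x->q3; q1-y->q0; q2-x->q4; q2-y->q0; q3-x->q5; q3-y->q6; q4-x->q5; q4-y->q2; q5-x->q3; q5-y->q7; q6-x->q7; q6-y->q7; q7-x->q6; q7-y->q6

Build one automaton per condition and run them in lockstep. The first has 2 states tracking the input length modulo 2; the second has 4 states tracking whether and how much of `xxy` has been seen. A product state is a pair (one from each), accepting exactly when both do.
        x   y  
>  q0   q1  q2 
   q1   q3  q0 
   q2   q4  q0 
   q3   q5  q6 
   q4   q5  q2 
   q5   q3  q7 
 * q6   q7  q7 
   q7   q6  q6 
(> = start, * = accepting)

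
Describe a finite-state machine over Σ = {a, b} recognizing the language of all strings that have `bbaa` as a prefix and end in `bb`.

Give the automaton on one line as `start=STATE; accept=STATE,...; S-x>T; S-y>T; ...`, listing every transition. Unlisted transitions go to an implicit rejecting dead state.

start=s0; accept=s7; s0-a>s1; s0-b>s2; s1-a>s1; s1-b>s1; s2-a>s1; s2-b>s3; s3-a>s4; s3-b>s1; s4-a>s5; s4-b>s1; s5-a>s5; s5-b>s6; s6-a>s5; s6-b>s7; s7-a>s5; s7-b>s7

Build one automaton per condition and run them in lockstep. The first has 6 states tracking whether the input so far still matches the prefix `bbaa`; the second has 3 states tracking how much of the suffix `bb` has currently been matched. A product state is a pair (one from each), accepting exactly when both do. Equivalent product states are then merged.
8 states suffice.
        a   b  
>  s0   s1  s2 
   s1   s1  s1 
   s2   s1  s3 
   s3   s4  s1 
   s4   s5  s1 
   s5   s5  s6 
   s6   s5  s7 
 * s7   s5  s7 
(> = start, * = accepting)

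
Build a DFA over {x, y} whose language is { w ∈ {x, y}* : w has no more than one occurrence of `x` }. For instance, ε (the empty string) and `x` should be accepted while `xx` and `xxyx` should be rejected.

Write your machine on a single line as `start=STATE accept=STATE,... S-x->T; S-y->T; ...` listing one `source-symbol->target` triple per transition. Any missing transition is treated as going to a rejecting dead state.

Only the number of `x`s matters, and only up to 2. Make a chain A → B → C advanced by each `x` (with C absorbing); every other symbol self-loops. The accepting set is {A, B}.
A 3-state machine:
       x  y 
>* A   B  A 
 * B   C  B 
   C   C  C 
(> = start, * = accepting)

start=A; accept=A,B; A-x->B; A-y->A; B-x->C; B-y->B; C-x->C; C-y->C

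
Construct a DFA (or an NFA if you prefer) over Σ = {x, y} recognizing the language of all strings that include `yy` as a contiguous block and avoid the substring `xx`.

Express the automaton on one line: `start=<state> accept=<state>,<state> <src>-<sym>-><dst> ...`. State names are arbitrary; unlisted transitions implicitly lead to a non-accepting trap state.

start=A accept=E,F A-x->B A-y->C B-x->D B-y->C C-x->B C-y->E D-x->D D-y->D E-x->F E-y->E F-x->D F-y->E

Run two small machines in parallel and take their product. One (3 states) tracks whether and how much of `yy` has been seen; the other (3 states) tracks partial matches of the forbidden pattern `xx`. Each combined state is a pair, one component from each; accept when both components accept. Equivalent product states are then merged.
A 6-state machine:
       x  y 
>  A   B  C 
   B   D  C 
   C   B  E 
   D   D  D 
 * E   F  E 
 * F   D  E 
(> = start, * = accepting)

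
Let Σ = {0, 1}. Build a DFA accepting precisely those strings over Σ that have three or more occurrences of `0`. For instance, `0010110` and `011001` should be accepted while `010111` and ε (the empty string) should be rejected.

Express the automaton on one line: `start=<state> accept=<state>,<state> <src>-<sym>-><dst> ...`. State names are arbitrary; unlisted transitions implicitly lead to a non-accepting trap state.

Count `0`s, saturating at 4: states q0 through q3 mean 0 through 3 `0`s seen; q4 means more than 3. Each `0` increments (capped at q4); other symbols loop. Accept from {q3, q4}.
5 states suffice.
        0   1  
>  q0   q1  q0 
   q1   q2  q1 
   q2   q3  q2 
 * q3   q4  q3 
 * q4   q4  q4 
(> = start, * = accepting)

start=q0 accept=q3,q4 q0-0->q1 q0-1->q0 q1-0->q2 q1-1->q1 q2-0->q3 q2-1->q2 q3-0->q4 q3-1->q3 q4-0->q4 q4-1->q4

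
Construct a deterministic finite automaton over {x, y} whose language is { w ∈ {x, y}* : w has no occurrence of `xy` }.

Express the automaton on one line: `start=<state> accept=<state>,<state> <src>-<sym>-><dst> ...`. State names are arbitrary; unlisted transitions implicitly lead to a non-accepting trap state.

start=S0 accept=S0,S1 S0-x->S1 S0-y->S0 S1-x->S1 S1-y->S2 S2-x->S2 S2-y->S2

Track partial matches of the forbidden pattern `xy`. State S2 is a dead state reached once `xy` has occurred; every other state accepts. S0 means no part of `xy` is currently matched.
With 3 states:
        x   y  
>* S0   S1  S0 
 * S1   S1  S2 
   S2   S2  S2 
(> = start, * = accepting)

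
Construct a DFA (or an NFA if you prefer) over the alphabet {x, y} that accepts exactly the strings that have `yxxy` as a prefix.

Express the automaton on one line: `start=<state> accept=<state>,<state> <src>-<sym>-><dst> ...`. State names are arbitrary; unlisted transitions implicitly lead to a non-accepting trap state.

Walk along `yxxy` while the input agrees: from S0 take `y` to S1, and so on. Any deviation drops to the rejecting sink S5. Once S4 is reached the prefix is confirmed and every continuation is accepted.
        x   y  
>  S0   S5  S1 
   S1   S2  S5 
   S2   S3  S5 
   S3   S5  S4 
 * S4   S4  S4 
   S5   S5  S5 
(> = start, * = accepting)

start=S0 accept=S4 S0-x->S5 S0-y->S1 S1-x->S2 S1-y->S5 S2-x->S3 S2-y->S5 S3-x->S5 S3-y->S4 S4-x->S4 S4-y->S4 S5-x->S5 S5-y->S5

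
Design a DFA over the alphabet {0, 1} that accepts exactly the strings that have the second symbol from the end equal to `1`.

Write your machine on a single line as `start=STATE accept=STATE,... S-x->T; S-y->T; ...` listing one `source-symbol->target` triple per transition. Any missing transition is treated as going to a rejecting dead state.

start=S0; accept=S5,S6; S0-0->S1; S0-1->S2; S1-0->S3; S1-1->S4; S2-0->S5; S2-1->S6; S3-0->S3; S3-1->S4; S4-0->S5; S4-1->S6; S5-0->S3; S5-1->S4; S6-0->S5; S6-1->S6

A DFA must remember the last 2 symbols (since which symbol is second-to-last isn't known until the input ends). Use one state per possible window of the last ≤2 symbols; accept from those whose window starts with `1`.
7 states suffice.
        0   1  
>  S0   S1  S2 
   S1   S3  S4 
   S2   S5  S6 
   S3   S3  S4 
   S4   S5  S6 
 * S5   S3  S4 
 * S6   S5  S6 
(> = start, * = accepting)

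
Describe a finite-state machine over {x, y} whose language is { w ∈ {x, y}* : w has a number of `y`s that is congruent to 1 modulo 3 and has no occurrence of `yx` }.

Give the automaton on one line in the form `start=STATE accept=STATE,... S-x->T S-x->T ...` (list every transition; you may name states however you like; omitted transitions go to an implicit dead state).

start=q0 accept=q1 q0-x->q0 q0-y->q1 q1-x->q2 q1-y->q3 q2-x->q2 q2-y->q2 q3-x->q2 q3-y->q4 q4-x->q2 q4-y->q1

Run two small machines in parallel and take their product. One (3 states) tracks the count of `y`s modulo 3; the other (3 states) tracks partial matches of the forbidden pattern `yx`. Each combined state is a pair, one component from each; accept when both components accept. After merging equivalent states the machine shrinks.
5 states suffice.
        x   y  
>  q0   q0  q1 
 * q1   q2  q3 
   q2   q2  q2 
   q3   q2  q4 
   q4   q2  q1 
(> = start, * = accepting)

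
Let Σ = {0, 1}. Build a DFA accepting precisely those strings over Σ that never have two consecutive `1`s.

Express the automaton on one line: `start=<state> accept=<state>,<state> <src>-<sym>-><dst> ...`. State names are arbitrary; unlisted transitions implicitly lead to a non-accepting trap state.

start=A accept=A,B A-0->A A-1->B B-0->A B-1->C C-0->C C-1->C

This is the complement of 'contains `11`'. Use the same substring-matching states — A through C holding how much of `11` has just been matched — but flip the accepting set: everything except the trap C accepts.
A 3-state machine:
       0  1 
>* A   A  B 
 * B   A  C 
   C   C  C 
(> = start, * = accepting)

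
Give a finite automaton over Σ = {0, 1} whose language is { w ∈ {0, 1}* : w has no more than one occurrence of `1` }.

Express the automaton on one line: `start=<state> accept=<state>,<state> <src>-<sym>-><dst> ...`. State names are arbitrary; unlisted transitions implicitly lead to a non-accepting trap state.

start=s0 accept=s0,s1 s0-0->s0 s0-1->s1 s1-0->s1 s1-1->s2 s2-0->s2 s2-1->s2

Only the number of `1`s matters, and only up to 2. Make a chain s0 → s1 → s2 advanced by each `1` (with s2 absorbing); every other symbol self-loops. The accepting set is {s0, s1}.
3 states suffice.
        0   1  
>* s0   s0  s1 
 * s1   s1  s2 
   s2   s2  s2 
(> = start, * = accepting)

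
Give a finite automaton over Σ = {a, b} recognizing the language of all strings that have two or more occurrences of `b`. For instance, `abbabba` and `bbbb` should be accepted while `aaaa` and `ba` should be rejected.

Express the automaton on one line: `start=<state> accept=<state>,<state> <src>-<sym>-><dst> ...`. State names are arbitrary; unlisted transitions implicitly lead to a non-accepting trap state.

start=q0 accept=q2,q3 q0-a->q0 q0-b->q1 q1-a->q1 q1-b->q2 q2-a->q2 q2-b->q3 q3-a->q3 q3-b->q3

Only the number of `b`s matters, and only up to 3. Make a chain q0 → q1 → q2 → q3 advanced by each `b` (with q3 absorbing); every other symbol self-loops. The accepting set is {q2, q3}.
4 states suffice.
        a   b  
>  q0   q0  q1 
   q1   q1  q2 
 * q2   q2  q3 
 * q3   q3  q3 
(> = start, * = accepting)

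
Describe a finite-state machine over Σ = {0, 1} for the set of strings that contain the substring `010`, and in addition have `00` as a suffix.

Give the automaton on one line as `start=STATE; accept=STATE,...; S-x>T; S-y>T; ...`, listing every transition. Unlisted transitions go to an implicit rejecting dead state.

Handle the two conditions separately and then intersect. The first has 4 states tracking whether and how much of `010` has been seen; the second has 3 states tracking how much of the suffix `00` has currently been matched. A product state is a pair (one from each), accepting exactly when both do. Minimizing collapses redundant product states.
6 states suffice.
        0   1  
>  S0   S1  S0 
   S1   S1  S2 
   S2   S3  S0 
   S3   S4  S5 
 * S4   S4  S5 
   S5   S3  S5 
(> = start, * = accepting)

start=S0; accept=S4; S0-0>S1; S0-1>S0; S1-0>S1; S1-1>S2; S2-0>S3; S2-1>S0; S3-0>S4; S3-1>S5; S4-0>S4; S4-1>S5; S5-0>S3; S5-1>S5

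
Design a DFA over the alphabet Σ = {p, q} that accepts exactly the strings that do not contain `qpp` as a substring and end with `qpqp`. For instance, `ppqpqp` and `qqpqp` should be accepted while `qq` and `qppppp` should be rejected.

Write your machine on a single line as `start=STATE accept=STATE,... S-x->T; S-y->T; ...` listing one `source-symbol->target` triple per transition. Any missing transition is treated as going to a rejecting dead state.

start=S0; accept=S5; S0-p->S0; S0-q->S1; S1-p->S2; S1-q->S1; S2-p->S3; S2-q->S4; S3-p->S3; S3-q->S3; S4-p->S5; S4-q->S1; S5-p->S3; S5-q->S4

Build one automaton per condition and run them in lockstep. One (4 states) tracks partial matches of the forbidden pattern `qpp`; the other (5 states) tracks how much of the suffix `qpqp` has currently been matched. Each combined state is a pair, one component from each; accept when both components accept. After merging equivalent states the machine shrinks.
A 6-state machine:
        p   q  
>  S0   S0  S1 
   S1   S2  S1 
   S2   S3  S4 
   S3   S3  S3 
   S4   S5  S1 
 * S5   S3  S4 
(> = start, * = accepting)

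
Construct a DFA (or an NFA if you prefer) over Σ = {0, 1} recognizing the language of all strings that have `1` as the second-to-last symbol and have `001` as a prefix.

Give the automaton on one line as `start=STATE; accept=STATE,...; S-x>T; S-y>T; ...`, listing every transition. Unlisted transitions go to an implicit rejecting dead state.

Run two small machines in parallel and take their product. One (7 states) tracks the last 2 symbols read; the other (5 states) tracks whether the input so far still matches the prefix `001`. Each combined state is a pair, one component from each; accept when both components accept. After merging equivalent states the machine shrinks.
An 8-state machine:
        0   1  
>  q0   q1  q2 
   q1   q3  q2 
   q2   q2  q2 
   q3   q2  q4 
   q4   q5  q6 
 * q5   q7  q4 
 * q6   q5  q6 
   q7   q7  q4 
(> = start, * = accepting)

start=q0; accept=q5,q6; q0-0>q1; q0-1>q2; q1-0>q3; q1-1>q2; q2-0>q2; q2-1>q2; q3-0>q2; q3-1>q4; q4-0>q5; q4-1>q6; q5-0>q7; q5-1>q4; q6-0>q5; q6-1>q6; q7-0>q7; q7-1>q4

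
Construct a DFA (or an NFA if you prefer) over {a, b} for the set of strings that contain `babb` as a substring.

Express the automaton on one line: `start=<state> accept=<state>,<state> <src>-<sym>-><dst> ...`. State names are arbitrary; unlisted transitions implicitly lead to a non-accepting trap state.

start=q0 accept=q4 q0-a->q0 q0-b->q1 q1-a->q2 q1-b->q1 q2-a->q0 q2-b->q3 q3-a->q2 q3-b->q4 q4-a->q4 q4-b->q4

States q0..q3 record the length of the longest prefix of `babb` that matches the current input suffix. Reaching q4 means `babb` has been seen, and we stay there forever. Accept from q4.
With 5 states:
        a   b  
>  q0   q0  q1 
   q1   q2  q1 
   q2   q0  q3 
   q3   q2  q4 
 * q4   q4  q4 
(> = start, * = accepting)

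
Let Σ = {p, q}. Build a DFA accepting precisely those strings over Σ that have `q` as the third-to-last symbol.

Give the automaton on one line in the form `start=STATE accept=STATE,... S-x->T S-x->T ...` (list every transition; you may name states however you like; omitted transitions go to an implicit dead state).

start=A accept=L,M,N,O A-p->B A-q->C B-p->D B-q->E C-p->F C-q->G D-p->H D-q->I E-p->J E-q->K F-p->L F-q->M G-p->N G-q->O H-p->H H-q->I I-p->J I-q->K J-p->L J-q->M K-p->N K-q->O L-p->H L-q->I M-p->J M-q->K N-p->L N-q->M O-p->N O-q->O

Because acceptance depends on a position counted from the end, the machine has to buffer the most recent 3 symbols. Make each state the string of the last up-to-3 symbols read; on input `x` shift the window left and append `x`. Accept when the buffered window has length 3 and begins with `q`.
15 states suffice.
       p  q 
>  A   B  C 
   B   D  E 
   C   F  G 
   D   H  I 
   E   J  K 
   F   L  M 
   G   N  O 
   H   H  I 
   I   J  K 
   J   L  M 
   K   N  O 
 * L   H  I 
 * M   J  K 
 * N   L  M 
 * O   N  O 
(> = start, * = accepting)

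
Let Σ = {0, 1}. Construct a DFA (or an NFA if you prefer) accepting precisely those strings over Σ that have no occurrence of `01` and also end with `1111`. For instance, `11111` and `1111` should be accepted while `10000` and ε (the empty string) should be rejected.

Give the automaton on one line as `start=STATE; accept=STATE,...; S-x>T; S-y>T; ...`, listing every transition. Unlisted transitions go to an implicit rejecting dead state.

Run two small machines in parallel and take their product. The first has 3 states tracking partial matches of the forbidden pattern `01`; the second has 5 states tracking how much of the suffix `1111` has currently been matched. A product state is a pair (one from each), accepting exactly when both do.
11 states suffice.
          0    1  
>  s0     s1   s2 
   s1     s1   s3 
   s2     s1   s4 
   s3     s5   s6 
   s4     s1   s7 
   s5     s5   s3 
   s6     s5   s8 
   s7     s1   s9 
   s8     s5  s10 
 * s9     s1   s9 
   s10    s5  s10 
(> = start, * = accepting)

start=s0; accept=s9; s0-0>s1; s0-1>s2; s1-0>s1; s1-1>s3; s2-0>s1; s2-1>s4; s3-0>s5; s3-1>s6; s4-0>s1; s4-1>s7; s5-0>s5; s5-1>s3; s6-0>s5; s6-1>s8; s7-0>s1; s7-1>s9; s8-0>s5; s8-1>s10; s9-0>s1; s9-1>s9; s10-0>s5; s10-1>s10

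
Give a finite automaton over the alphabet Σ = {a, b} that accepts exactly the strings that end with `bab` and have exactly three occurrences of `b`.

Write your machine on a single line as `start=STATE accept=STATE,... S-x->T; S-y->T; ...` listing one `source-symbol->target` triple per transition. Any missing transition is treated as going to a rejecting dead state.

start=S0; accept=S5; S0-a->S0; S0-b->S1; S1-a->S1; S1-b->S2; S2-a->S3; S2-b->S4; S3-a->S4; S3-b->S5; S4-a->S4; S4-b->S4; S5-a->S4; S5-b->S4

Build one automaton per condition and run them in lockstep. One (4 states) tracks how much of the suffix `bab` has currently been matched; the other (5 states) tracks the count of `b`s, saturating at 4. Each combined state is a pair, one component from each; accept when both components accept. Equivalent product states are then merged.
        a   b  
>  S0   S0  S1 
   S1   S1  S2 
   S2   S3  S4 
   S3   S4  S5 
   S4   S4  S4 
 * S5   S4  S4 
(> = start, * = accepting)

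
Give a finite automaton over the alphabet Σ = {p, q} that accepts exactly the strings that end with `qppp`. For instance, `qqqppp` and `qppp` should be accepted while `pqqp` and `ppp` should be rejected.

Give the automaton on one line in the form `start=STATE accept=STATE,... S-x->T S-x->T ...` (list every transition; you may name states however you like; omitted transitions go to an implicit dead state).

Remember how much of `qppp` the current input suffix matches. State A means no match yet; B means the last symbol is `q`; C means the last 2 symbols are `qp`; D means the last 3 symbols are `qpp`; E means the last 4 symbols are `qppp`. Only E accepts. On a mismatch, fall back to the longest proper suffix that is still a prefix of `qppp`.
5 states suffice.
       p  q 
>  A   A  B 
   B   C  B 
   C   D  B 
   D   E  B 
 * E   A  B 
(> = start, * = accepting)

start=A accept=E A-p->A A-q->B B-p->C B-q->B C-p->D C-q->B D-p->E D-q->B E-p->A E-q->B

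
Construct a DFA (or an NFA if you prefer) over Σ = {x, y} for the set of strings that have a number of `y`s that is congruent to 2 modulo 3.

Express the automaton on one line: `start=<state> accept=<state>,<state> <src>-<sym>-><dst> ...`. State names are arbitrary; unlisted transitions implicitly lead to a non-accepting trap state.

start=S0 accept=S2 S0-x->S0 S0-y->S1 S1-x->S1 S1-y->S2 S2-x->S2 S2-y->S0

The only thing that matters is how many `y`s have appeared, reduced mod 3. Use one state per residue: S0 for 0, …, S2 for 2. Reading `y` moves to the next residue; anything else stays put. S2 is accepting.
        x   y  
>  S0   S0  S1 
   S1   S1  S2 
 * S2   S2  S0 
(> = start, * = accepting)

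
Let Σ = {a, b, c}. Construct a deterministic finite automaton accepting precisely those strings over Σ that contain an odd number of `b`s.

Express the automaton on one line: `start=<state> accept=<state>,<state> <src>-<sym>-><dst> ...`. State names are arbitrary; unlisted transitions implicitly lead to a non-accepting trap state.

start=q0 accept=q1 q0-a->q0 q0-b->q1 q0-c->q0 q1-a->q1 q1-b->q0 q1-c->q1

The only thing that matters is how many `b`s have appeared, reduced mod 2. Use one state per residue: q0 for 0, …, q1 for 1. Reading `b` moves to the next residue; anything else stays put. q1 is accepting.
A 2-state machine:
        a   b   c  
>  q0   q0  q1  q0 
 * q1   q1  q0  q1 
(> = start, * = accepting)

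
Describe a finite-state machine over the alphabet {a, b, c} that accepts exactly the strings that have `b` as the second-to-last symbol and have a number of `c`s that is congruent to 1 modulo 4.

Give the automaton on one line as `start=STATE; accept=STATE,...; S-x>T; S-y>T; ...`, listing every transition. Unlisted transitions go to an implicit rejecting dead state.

start=q0; accept=q3,q6; q0-a>q0; q0-b>q1; q0-c>q2; q1-a>q0; q1-b>q1; q1-c>q3; q2-a>q2; q2-b>q4; q2-c>q5; q3-a>q2; q3-b>q4; q3-c>q5; q4-a>q3; q4-b>q6; q4-c>q5; q5-a>q5; q5-b>q5; q5-c>q7; q6-a>q3; q6-b>q6; q6-c>q5; q7-a>q7; q7-b>q7; q7-c>q0

Build one automaton per condition and run them in lockstep. One (13 states) tracks the last 2 symbols read; the other (4 states) tracks the count of `c`s modulo 4. Each combined state is a pair, one component from each; accept when both components accept. Equivalent product states are then merged.
With 8 states:
        a   b   c  
>  q0   q0  q1  q2 
   q1   q0  q1  q3 
   q2   q2  q4  q5 
 * q3   q2  q4  q5 
   q4   q3  q6  q5 
   q5   q5  q5  q7 
 * q6   q3  q6  q5 
   q7   q7  q7  q0 
(> = start, * = accepting)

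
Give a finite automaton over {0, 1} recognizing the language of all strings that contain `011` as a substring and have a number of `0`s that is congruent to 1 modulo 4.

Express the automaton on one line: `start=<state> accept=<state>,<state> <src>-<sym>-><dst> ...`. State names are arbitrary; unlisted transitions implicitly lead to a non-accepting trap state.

Handle the two conditions separately and then intersect. The first has 4 states tracking whether and how much of `011` has been seen; the second has 4 states tracking the count of `0`s modulo 4. A product state is a pair (one from each), accepting exactly when both do.
13 states suffice.
          0    1  
>  q0     q1   q0 
   q1     q2   q3 
   q2     q4   q5 
   q3     q2   q6 
   q4     q7   q8 
   q5     q4   q9 
 * q6     q9   q6 
   q7     q1  q10 
   q8     q7  q11 
   q9    q11   q9 
   q10    q1  q12 
   q11   q12  q11 
   q12    q6  q12 
(> = start, * = accepting)

start=q0 accept=q6 q0-0->q1 q0-1->q0 q1-0->q2 q1-1->q3 q2-0->q4 q2-1->q5 q3-0->q2 q3-1->q6 q4-0->q7 q4-1->q8 q5-0->q4 q5-1->q9 q6-0->q9 q6-1->q6 q7-0->q1 q7-1->q10 q8-0->q7 q8-1->q11 q9-0->q11 q9-1->q9 q10-0->q1 q10-1->q12 q11-0->q12 q11-1->q11 q12-0->q6 q12-1->q12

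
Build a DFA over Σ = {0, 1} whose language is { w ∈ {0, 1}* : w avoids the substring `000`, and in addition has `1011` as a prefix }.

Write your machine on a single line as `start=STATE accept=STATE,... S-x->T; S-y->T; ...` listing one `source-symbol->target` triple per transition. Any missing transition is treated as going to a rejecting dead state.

start=A; accept=I,J,K; A-0->B; A-1->C; B-0->D; B-1->E; C-0->F; C-1->E; D-0->G; D-1->E; E-0->B; E-1->E; F-0->D; F-1->H; G-0->G; G-1->G; H-0->B; H-1->I; I-0->J; I-1->I; J-0->K; J-1->I; K-0->L; K-1->I; L-0->L; L-1->L

Run two small machines in parallel and take their product. One (4 states) tracks partial matches of the forbidden pattern `000`; the other (6 states) tracks whether the input so far still matches the prefix `1011`. Each combined state is a pair, one component from each; accept when both components accept.
       0  1 
>  A   B  C 
   B   D  E 
   C   F  E 
   D   G  E 
   E   B  E 
   F   D  H 
   G   G  G 
   H   B  I 
 * I   J  I 
 * J   K  I 
 * K   L  I 
   L   L  L 
(> = start, * = accepting)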